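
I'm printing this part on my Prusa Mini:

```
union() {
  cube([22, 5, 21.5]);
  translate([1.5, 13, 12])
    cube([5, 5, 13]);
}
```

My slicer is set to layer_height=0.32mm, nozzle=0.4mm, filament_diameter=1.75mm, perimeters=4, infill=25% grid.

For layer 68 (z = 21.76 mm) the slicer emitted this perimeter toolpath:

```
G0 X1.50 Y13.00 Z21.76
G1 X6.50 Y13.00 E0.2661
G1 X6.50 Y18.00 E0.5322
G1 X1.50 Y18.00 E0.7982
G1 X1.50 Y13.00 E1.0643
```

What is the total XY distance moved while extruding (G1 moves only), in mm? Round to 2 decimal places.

20.00 mm

Sum the Euclidean lengths of each G1 segment: total = 20.00 mm.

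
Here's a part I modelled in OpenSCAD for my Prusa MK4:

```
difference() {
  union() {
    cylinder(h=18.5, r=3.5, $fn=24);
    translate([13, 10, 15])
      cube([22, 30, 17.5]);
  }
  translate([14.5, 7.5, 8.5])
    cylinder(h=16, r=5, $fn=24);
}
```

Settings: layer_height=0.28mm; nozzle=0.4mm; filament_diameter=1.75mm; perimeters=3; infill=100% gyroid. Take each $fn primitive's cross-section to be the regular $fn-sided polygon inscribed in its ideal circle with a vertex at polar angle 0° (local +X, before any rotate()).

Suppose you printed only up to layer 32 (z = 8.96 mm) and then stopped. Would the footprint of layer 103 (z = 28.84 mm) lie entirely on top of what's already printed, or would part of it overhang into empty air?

Compare the two slices. At z = 8.96: the cylinder: section is a regular 24-gon, circumradius r=3.5 (area = (24/2)·3.500²·sin(360°/24) = 38.05 mm²); the cube at (13, 10) is not intersected at this z (z outside [15, 32.5]); Merging all regions: only the r=3.5 cylinder is present, so the union is just that shape — area = 38.05 mm²; the cylinder at (14.5, 7.5): section is a regular 24-gon, circumradius r=5 (area = (24/2)·5.000²·sin(360°/24) = 77.65 mm²); Taking the first minus the rest: starting from that combined region (38.05 mm²), the r=5 cylinder at (14.5, 7.5) misses the remaining region (no effect) — area = 38.05 mm². At z = 28.84: the cylinder does not reach this height (z outside [0, 18.5]); the cube at (13, 10) (footprint 22×30) is included at this height (area 660.00 mm²); Combining (union): only the 22×30 cube at (13, 10) is present, so the union is just that shape — area = 660.00 mm²; the cylinder at (14.5, 7.5) is not intersected at this z (z outside [8.5, 24.5]); Subtracting the remaining from the first: none of the subtracted shapes is present at this height, so that combined region is unchanged — area = 660.00 mm². Checking containment: at z = 28.84 the cross-section extends beyond the z = 8.96 cross-section by about 660.00 mm².

part overhangs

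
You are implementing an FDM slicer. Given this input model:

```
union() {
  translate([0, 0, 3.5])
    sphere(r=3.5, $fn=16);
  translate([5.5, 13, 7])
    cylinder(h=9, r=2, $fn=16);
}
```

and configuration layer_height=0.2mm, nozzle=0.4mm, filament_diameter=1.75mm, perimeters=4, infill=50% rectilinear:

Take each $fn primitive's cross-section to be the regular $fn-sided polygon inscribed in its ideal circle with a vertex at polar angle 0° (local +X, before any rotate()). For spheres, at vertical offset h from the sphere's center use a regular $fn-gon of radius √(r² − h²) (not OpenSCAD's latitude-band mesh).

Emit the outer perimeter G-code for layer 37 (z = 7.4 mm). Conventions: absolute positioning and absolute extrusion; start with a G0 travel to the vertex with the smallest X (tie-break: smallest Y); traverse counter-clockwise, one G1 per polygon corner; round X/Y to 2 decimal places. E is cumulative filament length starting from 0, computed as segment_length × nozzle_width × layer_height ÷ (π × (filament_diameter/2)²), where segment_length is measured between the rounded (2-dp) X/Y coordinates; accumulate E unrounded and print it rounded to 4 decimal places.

At z = 7.4 mm: the sphere is absent (|z−center|=3.900 > r=3.5); the cylinder at (5.5, 13): section is a regular 16-gon, circumradius r=2; Taking the union: only the r=2 cylinder at (5.5, 13) is present, so the union is just that shape — 1 connected region. The outline is a single polygon with 16 vertices. Extrusion per mm of travel: 0.4 × 0.2 / (π × 0.875²) = 0.033260. Accumulating E over each segment gives final E = 0.4154.

G0 X3.50 Y13.00 Z7.40
G1 X3.65 Y12.23 E0.0261
G1 X4.09 Y11.59 E0.0519
G1 X4.73 Y11.15 E0.0778
G1 X5.50 Y11.00 E0.1038
G1 X6.27 Y11.15 E0.1299
G1 X6.91 Y11.59 E0.1558
G1 X7.35 Y12.23 E0.1816
G1 X7.50 Y13.00 E0.2077
G1 X7.35 Y13.77 E0.2338
G1 X6.91 Y14.41 E0.2596
G1 X6.27 Y14.85 E0.2854
G1 X5.50 Y15.00 E0.3115
G1 X4.73 Y14.85 E0.3376
G1 X4.09 Y14.41 E0.3635
G1 X3.65 Y13.77 E0.3893
G1 X3.50 Y13.00 E0.4154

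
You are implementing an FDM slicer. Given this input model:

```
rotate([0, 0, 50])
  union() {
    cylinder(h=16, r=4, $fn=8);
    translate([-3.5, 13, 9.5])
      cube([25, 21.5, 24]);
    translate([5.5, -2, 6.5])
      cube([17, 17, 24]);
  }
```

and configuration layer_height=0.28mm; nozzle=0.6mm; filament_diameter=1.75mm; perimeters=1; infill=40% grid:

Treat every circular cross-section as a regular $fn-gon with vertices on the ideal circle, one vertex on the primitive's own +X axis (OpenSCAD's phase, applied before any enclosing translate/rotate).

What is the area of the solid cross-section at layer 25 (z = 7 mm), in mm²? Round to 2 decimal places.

334.25 mm²

At z = 7 mm: the cylinder: section is a regular 8-gon, circumradius r=4 (area = (8/2)·4.000²·sin(360°/8) = 45.25 mm²); the cube at (-3.5, 13) is absent (z outside [9.5, 33.5]); the 17×17 cube at (5.5, -2) contributes its full rectangle (area 289.00 mm²); Merging all regions: the 2 present regions are separate (no shared area or edge), so areas and boundary lengths simply add and each stays a separate island — area = 334.25 mm²; (rotated 50° about Z; rotation is an isometry so areas/perimeters/island counts are preserved). Overall, the cross-section has 2 separate islands. Net area = 334.25 mm².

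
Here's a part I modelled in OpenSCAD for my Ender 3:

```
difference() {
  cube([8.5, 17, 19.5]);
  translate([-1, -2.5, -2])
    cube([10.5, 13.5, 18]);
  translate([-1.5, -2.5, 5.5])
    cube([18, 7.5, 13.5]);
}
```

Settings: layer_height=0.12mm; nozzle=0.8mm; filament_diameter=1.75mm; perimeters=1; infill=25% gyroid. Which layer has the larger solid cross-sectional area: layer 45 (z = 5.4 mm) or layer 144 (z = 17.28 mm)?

Layer 45 (z = 5.4): the cube (footprint 8.5×17) is included at this height (area 144.50 mm²); the 10.5×13.5 cube at (-1, -2.5) contributes its full rectangle (area 141.75 mm²); the cube at (-1.5, -2.5) is not intersected at this z (z outside [5.5, 19]); After the difference (first − rest): starting from the 8.5×17 cube (144.50 mm²), the 10.5×13.5 cube at (-1, -2.5) partially overlaps it — only the 93.50 mm² overlap (of its 141.75 mm²) is removed, clipping the outline — area = 51.00 mm². So its area = 51.00 mm². Layer 144 (z = 17.28): the 8.5×17 cube contributes its full rectangle (area 144.50 mm²); the cube at (-1, -2.5) is absent (z outside [-2, 16]); the cube at (-1.5, -2.5) (footprint 18×7.5) is included at this height (area 135.00 mm²); After the difference (first − rest): starting from the 8.5×17 cube (144.50 mm²), the 18×7.5 cube at (-1.5, -2.5) partially overlaps it — only the 42.50 mm² overlap (of its 135.00 mm²) is removed, clipping the outline — area = 102.00 mm². So its area = 102.00 mm². Layer 144 is larger (102.00 vs 51.00 mm²).

layer 144 (z = 17.28 mm)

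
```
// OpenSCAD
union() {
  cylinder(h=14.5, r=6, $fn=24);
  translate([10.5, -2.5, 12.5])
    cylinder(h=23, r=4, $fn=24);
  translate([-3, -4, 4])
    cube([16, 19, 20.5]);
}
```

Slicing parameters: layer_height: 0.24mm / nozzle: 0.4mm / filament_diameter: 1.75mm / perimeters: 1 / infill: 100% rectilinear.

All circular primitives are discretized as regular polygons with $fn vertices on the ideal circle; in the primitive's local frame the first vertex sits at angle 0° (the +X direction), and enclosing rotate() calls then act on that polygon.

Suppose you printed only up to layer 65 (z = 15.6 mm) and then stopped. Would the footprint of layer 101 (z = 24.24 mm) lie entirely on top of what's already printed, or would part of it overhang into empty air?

Compare the two slices. At z = 15.6: the cylinder is absent (z outside [0, 14.5]); the cylinder at (10.5, -2.5): section is a regular 24-gon, circumradius r=4 (area = (24/2)·4.000²·sin(360°/24) = 49.69 mm²); the cube at (-3, -4) (footprint 16×19) is included at this height (area 304.00 mm²); Taking the union: the regions partially overlap — summed areas 353.69 mm² minus the doubly-counted overlap 31.24 mm² gives 322.46 mm² — area = 322.46 mm². At z = 24.24: the cylinder is absent (z outside [0, 14.5]); the r=4 cylinder at (10.5, -2.5) gives a regular 24-gon of circumradius 4 (constant along its height) (area = (24/2)·4.000²·sin(360°/24) = 49.69 mm²); the cube at (-3, -4) is present — its section is the full 16×19 rectangle (area 304.00 mm²); Merging all regions: the regions partially overlap — summed areas 353.69 mm² minus the doubly-counted overlap 31.24 mm² gives 322.46 mm² — area = 322.46 mm². Checking containment: the cross-section at z = 24.24 is a subset of the cross-section at z = 15.6.

entirely on top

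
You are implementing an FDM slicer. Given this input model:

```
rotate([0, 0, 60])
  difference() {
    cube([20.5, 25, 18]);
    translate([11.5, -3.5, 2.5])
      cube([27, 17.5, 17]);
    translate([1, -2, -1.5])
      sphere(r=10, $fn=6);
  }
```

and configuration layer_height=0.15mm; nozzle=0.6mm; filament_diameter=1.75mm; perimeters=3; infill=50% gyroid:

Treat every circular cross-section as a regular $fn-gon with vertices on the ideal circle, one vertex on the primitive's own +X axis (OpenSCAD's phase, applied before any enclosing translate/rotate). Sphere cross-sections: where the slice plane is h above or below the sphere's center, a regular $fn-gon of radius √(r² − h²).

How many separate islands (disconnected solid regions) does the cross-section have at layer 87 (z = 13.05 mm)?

At z = 13.05 mm: the cube (footprint 20.5×25) is included at this height; the cube at (11.5, -3.5) is present — its section is the full 27×17.5 rectangle; the sphere at (1, -2) is absent (|z−center|=14.550 > r=10); After the difference (first − rest): starting from the 20.5×25 cube, the 27×17.5 cube at (11.5, -3.5) partially overlaps it — only the 126.00 mm² overlap (of its 472.50 mm²) is removed, clipping the outline — 1 connected region; (whole slice rotated 60° about Z — lengths, areas and connectivity unchanged). Overall, the cross-section is a single solid region. Island count = 1.

1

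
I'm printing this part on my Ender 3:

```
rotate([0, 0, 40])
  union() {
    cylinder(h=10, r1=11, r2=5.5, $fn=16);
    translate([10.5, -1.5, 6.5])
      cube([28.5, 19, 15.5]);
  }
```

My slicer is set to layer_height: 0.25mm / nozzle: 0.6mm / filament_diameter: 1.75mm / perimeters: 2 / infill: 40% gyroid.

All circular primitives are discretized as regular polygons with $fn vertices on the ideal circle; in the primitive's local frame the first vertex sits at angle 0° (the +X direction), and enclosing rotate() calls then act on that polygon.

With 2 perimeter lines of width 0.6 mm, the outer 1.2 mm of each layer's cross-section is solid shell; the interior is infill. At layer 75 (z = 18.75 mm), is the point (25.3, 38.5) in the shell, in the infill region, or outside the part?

outside

At z = 18.75 mm: the cone is absent (z outside [0, 10]); the cube at (10.5, -1.5) (footprint 28.5×19) is included at this height; Combining (union): only the 28.5×19 cube at (10.5, -1.5) is present, so the union is just that shape — 1 connected region; (whole slice rotated 40° about Z — lengths, areas and connectivity unchanged). Overall, the cross-section is a single solid region. Undo the 40° rotation: the query point maps to (44.128, 13.230) in the un-rotated model frame. The nearest boundary edge runs (39.00, -1.50)→(39.00, 17.50); distance from the point to it = 5.13 mm. The point is not inside any of the regions above, so it lies outside the cross-section (5.13 mm from the nearest boundary).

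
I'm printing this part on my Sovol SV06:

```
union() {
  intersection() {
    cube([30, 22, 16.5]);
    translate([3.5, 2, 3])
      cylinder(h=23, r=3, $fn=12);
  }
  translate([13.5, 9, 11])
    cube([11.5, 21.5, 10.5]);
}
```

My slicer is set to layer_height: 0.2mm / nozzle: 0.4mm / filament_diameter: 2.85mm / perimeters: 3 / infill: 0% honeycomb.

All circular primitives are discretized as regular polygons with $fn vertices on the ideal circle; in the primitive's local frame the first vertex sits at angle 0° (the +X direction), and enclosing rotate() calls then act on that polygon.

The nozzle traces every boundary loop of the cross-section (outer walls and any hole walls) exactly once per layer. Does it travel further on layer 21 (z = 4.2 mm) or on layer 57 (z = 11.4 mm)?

layer 57 (z = 11.4 mm)

Layer 21 (z = 4.2): the cube is present — its section is the full 30×22 rectangle (perimeter 104.00 mm); the cylinder at (3.5, 2): section is a regular 12-gon, circumradius r=3 (perimeter = 2·12·3.000·sin(180°/12) = 18.63 mm); Taking the intersection: the r=3 cylinder at (3.5, 2) partially overlaps the 30×22 cube; clipping to the common part keeps 24.25 mm² — boundary = 18.03 mm; the cube at (13.5, 9) is absent (z outside [11, 21.5]); Taking the union: only that combined region is present, so the union is just that shape — boundary = 18.03 mm. So its perimeter = 18.03 mm. Layer 57 (z = 11.4): the cube is present — its section is the full 30×22 rectangle (perimeter 104.00 mm); the r=3 cylinder at (3.5, 2) contributes a regular 12-gon of circumradius 3 (perimeter = 2·12·3.000·sin(180°/12) = 18.63 mm); After intersecting: the r=3 cylinder at (3.5, 2) partially overlaps the 30×22 cube; clipping to the common part keeps 24.25 mm² — boundary = 18.03 mm; the 11.5×21.5 cube at (13.5, 9) contributes its full rectangle (perimeter 66.00 mm); Combining (union): the 2 present regions are separate (no shared area or edge), so areas and boundary lengths simply add and each stays a separate island — boundary = 84.03 mm. So its perimeter = 84.03 mm. Layer 57 is larger (84.03 vs 18.03 mm).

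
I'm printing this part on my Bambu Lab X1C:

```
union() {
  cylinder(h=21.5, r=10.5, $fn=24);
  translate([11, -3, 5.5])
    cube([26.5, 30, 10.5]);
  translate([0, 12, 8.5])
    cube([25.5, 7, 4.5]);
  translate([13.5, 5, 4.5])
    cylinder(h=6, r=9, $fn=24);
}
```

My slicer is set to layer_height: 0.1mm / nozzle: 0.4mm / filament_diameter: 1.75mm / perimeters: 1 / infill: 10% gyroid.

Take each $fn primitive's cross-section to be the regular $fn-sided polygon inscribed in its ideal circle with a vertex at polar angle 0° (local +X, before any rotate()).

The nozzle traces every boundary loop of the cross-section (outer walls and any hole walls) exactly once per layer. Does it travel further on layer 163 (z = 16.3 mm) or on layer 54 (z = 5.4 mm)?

Layer 163 (z = 16.3): the r=10.5 cylinder contributes a regular 24-gon of circumradius 10.5 (perimeter = 2·24·10.500·sin(180°/24) = 65.79 mm); the cube at (11, -3) is not intersected at this z (z outside [5.5, 16]); the cube at (0, 12) does not reach this height (z outside [8.5, 13]); the cylinder at (13.5, 5) is absent (z outside [4.5, 10.5]); Combining (union): only the r=10.5 cylinder is present, so the union is just that shape — boundary = 65.79 mm. So its perimeter = 65.79 mm. Layer 54 (z = 5.4): the r=10.5 cylinder contributes a regular 24-gon of circumradius 10.5 (perimeter = 2·24·10.500·sin(180°/24) = 65.79 mm); the cube at (11, -3) does not reach this height (z outside [5.5, 16]); the cube at (0, 12) does not reach this height (z outside [8.5, 13]); the r=9 cylinder at (13.5, 5) gives a regular 24-gon of circumradius 9 (constant along its height) (perimeter = 2·24·9.000·sin(180°/24) = 56.39 mm); Combining (union): the regions partially overlap (shared area 44.29 mm²), so the edge portions inside another operand are dropped and the merged outline is re-measured after clipping — boundary = 93.73 mm. So its perimeter = 93.73 mm. Layer 54 is larger (93.73 vs 65.79 mm).

layer 54 (z = 5.4 mm)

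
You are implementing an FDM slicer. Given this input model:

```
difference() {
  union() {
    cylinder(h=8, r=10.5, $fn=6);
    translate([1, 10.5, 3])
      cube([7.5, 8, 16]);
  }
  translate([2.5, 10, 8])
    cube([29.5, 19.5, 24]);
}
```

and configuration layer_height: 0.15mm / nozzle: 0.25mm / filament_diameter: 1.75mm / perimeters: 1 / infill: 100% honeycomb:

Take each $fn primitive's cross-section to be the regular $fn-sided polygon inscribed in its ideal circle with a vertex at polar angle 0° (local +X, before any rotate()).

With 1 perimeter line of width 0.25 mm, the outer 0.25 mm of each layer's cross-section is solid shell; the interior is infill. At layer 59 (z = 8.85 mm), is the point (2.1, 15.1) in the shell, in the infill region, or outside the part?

At z = 8.85 mm: the cylinder is not intersected at this z (z outside [0, 8]); the cube at (1, 10.5) (footprint 7.5×8) is included at this height; Taking the union: only the 7.5×8 cube at (1, 10.5) is present, so the union is just that shape — 1 connected region; the cube at (2.5, 10) (footprint 29.5×19.5) is included at this height; Subtracting the remaining from the first: starting from the result so far, the 29.5×19.5 cube at (2.5, 10) partially overlaps it — only the 48.00 mm² overlap (of its 575.25 mm²) is removed, clipping the outline — 1 connected region. Overall, the cross-section is a single solid region. The nearest boundary edge runs (2.50, 18.50)→(2.50, 10.50); distance from the point to it = 0.40 mm. The point is inside the cross-section and 0.40 mm from the nearest boundary — more than the 0.25 mm shell width (1 × 0.25), so it's in the infill interior.

infill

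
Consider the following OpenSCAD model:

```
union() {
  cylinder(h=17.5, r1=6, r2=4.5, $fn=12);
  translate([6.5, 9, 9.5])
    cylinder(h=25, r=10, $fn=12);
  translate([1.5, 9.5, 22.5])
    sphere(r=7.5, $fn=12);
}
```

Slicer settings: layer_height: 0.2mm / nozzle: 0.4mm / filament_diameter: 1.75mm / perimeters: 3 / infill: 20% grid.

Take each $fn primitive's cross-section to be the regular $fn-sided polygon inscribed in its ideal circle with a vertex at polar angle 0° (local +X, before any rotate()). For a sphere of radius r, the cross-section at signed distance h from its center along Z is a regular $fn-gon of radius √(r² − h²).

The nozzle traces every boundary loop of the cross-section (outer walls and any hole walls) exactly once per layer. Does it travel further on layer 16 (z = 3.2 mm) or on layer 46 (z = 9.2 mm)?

layer 16 (z = 3.2 mm)

Layer 16 (z = 3.2): the cone (r1=6→r2=4.5) has section circumradius 5.726 here — a regular 12-gon (perimeter = 2·12·5.726·sin(180°/12) = 35.57 mm); the cylinder at (6.5, 9) is absent (z outside [9.5, 34.5]); the sphere at (1.5, 9.5) is not intersected at this z (|z−center|=19.300 > r=7.5); Taking the union: only the cone is present, so the union is just that shape — boundary = 35.57 mm. So its perimeter = 35.57 mm. Layer 46 (z = 9.2): the cone (r1=6→r2=4.5) has section circumradius 5.211 here — a regular 12-gon (perimeter = 2·12·5.211·sin(180°/12) = 32.37 mm); the cylinder at (6.5, 9) is absent (z outside [9.5, 34.5]); the sphere at (1.5, 9.5) is not intersected at this z (|z−center|=13.300 > r=7.5); Combining (union): only the cone is present, so the union is just that shape — boundary = 32.37 mm. So its perimeter = 32.37 mm. Layer 16 is larger (35.57 vs 32.37 mm).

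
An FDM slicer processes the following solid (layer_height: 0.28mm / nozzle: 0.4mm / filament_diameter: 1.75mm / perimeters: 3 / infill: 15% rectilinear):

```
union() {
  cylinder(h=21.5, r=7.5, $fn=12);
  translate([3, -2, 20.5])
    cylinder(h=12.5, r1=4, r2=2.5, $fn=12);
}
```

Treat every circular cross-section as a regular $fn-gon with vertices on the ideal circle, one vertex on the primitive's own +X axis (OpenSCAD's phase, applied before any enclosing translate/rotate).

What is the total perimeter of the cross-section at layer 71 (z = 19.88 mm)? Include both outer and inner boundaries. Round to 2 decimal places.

At z = 19.88 mm: the r=7.5 cylinder contributes a regular 12-gon of circumradius 7.5 (perimeter = 2·12·7.500·sin(180°/12) = 46.59 mm); the cone at (3, -2) is absent (z outside [20.5, 33]); Taking the union: only the r=7.5 cylinder is present, so the union is just that shape — boundary = 46.59 mm. Overall, the cross-section is a single solid region. Total boundary length (outer) = 46.59 mm.

46.59 mm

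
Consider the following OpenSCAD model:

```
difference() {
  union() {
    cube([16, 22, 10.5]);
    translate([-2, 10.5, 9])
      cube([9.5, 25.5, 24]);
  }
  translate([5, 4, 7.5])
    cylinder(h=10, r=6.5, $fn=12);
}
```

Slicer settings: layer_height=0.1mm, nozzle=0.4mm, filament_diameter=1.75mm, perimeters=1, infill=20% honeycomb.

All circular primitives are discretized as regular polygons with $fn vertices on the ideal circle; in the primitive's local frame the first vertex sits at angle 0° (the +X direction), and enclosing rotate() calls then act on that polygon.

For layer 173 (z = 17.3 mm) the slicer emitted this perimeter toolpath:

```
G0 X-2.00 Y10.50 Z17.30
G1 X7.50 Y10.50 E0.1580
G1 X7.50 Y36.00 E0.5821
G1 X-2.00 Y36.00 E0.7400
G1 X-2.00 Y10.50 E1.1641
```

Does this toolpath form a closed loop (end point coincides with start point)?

Start point (G0): (-2.00, 10.50). End point (last G1): the path returns to the start — closed.

yes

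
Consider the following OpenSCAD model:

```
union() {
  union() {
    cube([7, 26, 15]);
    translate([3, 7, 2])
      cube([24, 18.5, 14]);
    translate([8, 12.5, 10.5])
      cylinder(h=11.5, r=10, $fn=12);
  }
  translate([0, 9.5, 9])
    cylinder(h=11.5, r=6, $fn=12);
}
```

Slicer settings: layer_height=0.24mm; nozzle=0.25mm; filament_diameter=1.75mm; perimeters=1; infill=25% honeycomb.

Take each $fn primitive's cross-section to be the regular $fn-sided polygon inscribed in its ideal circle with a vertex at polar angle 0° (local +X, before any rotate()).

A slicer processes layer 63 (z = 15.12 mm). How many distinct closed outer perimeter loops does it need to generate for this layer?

At z = 15.12 mm: the cube is absent (z outside [0, 15]); the cube at (3, 7) is present — its section is the full 24×18.5 rectangle; the cylinder at (8, 12.5): section is a regular 12-gon, circumradius r=10; Merging all regions: the regions partially overlap (shared area 200.01 mm²), so overlapping operands fuse into one piece — 1 connected region; the r=6 cylinder at (0, 9.5) contributes a regular 12-gon of circumradius 6; Combining (union): the regions partially overlap (shared area 61.06 mm²), so overlapping operands fuse into one piece — 1 connected region. The result has 1 disconnected region.

1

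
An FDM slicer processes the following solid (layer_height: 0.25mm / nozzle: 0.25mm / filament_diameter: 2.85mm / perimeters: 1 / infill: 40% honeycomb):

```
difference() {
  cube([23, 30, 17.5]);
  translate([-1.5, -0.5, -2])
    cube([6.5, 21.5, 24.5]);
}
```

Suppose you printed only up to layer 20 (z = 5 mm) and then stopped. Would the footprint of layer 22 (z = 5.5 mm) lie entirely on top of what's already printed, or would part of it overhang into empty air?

Compare the two slices. At z = 5: the cube is present — its section is the full 23×30 rectangle (area 690.00 mm²); the cube at (-1.5, -0.5) is present — its section is the full 6.5×21.5 rectangle (area 139.75 mm²); Subtracting the remaining from the first: starting from the 23×30 cube (690.00 mm²), the 6.5×21.5 cube at (-1.5, -0.5) partially overlaps it — only the 105.00 mm² overlap (of its 139.75 mm²) is removed, clipping the outline — area = 585.00 mm². At z = 5.5: the cube is present — its section is the full 23×30 rectangle (area 690.00 mm²); the cube at (-1.5, -0.5) is present — its section is the full 6.5×21.5 rectangle (area 139.75 mm²); Subtracting the remaining from the first: starting from the 23×30 cube (690.00 mm²), the 6.5×21.5 cube at (-1.5, -0.5) partially overlaps it — only the 105.00 mm² overlap (of its 139.75 mm²) is removed, clipping the outline — area = 585.00 mm². Checking containment: the cross-section at z = 5.5 is a subset of the cross-section at z = 5.

entirely on top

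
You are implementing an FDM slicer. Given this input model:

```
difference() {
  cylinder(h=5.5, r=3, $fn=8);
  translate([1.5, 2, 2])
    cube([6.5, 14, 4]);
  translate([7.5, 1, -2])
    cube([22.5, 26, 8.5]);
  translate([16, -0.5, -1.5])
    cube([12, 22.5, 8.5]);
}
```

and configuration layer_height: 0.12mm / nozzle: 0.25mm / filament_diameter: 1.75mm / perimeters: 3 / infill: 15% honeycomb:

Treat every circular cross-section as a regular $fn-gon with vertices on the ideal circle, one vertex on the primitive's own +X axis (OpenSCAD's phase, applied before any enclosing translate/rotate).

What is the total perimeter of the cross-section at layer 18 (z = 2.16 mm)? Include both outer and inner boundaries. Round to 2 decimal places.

At z = 2.16 mm: the r=3 cylinder contributes a regular 8-gon of circumradius 3 (perimeter = 2·8·3.000·sin(180°/8) = 18.37 mm); the cube at (1.5, 2) is present — its section is the full 6.5×14 rectangle (perimeter 41.00 mm); the 22.5×26 cube at (7.5, 1) contributes its full rectangle (perimeter 97.00 mm); the cube at (16, -0.5) (footprint 12×22.5) is included at this height (perimeter 69.00 mm); Taking the first minus the rest: starting from the r=3 cylinder, the 6.5×14 cube at (1.5, 2) partially overlaps it — only the 0.16 mm² overlap (of its 91.00 mm²) is removed, clipping the outline; the 22.5×26 cube at (7.5, 1) misses the remaining region (no effect); the 12×22.5 cube at (16, -0.5) misses the remaining region (no effect) — boundary = 18.62 mm. Overall, the cross-section is a single solid region. Total boundary length (outer) = 18.62 mm.

18.62 mm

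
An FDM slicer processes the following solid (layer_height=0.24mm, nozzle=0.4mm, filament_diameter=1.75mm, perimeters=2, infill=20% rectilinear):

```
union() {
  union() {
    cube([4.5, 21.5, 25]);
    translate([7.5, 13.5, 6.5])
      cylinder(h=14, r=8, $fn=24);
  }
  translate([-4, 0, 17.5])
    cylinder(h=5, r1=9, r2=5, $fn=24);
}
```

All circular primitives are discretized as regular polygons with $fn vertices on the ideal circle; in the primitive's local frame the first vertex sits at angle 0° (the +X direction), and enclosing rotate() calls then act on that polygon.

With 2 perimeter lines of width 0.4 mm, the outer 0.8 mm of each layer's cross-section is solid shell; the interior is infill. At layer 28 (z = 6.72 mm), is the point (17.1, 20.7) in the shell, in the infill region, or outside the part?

At z = 6.72 mm: the 4.5×21.5 cube contributes its full rectangle; the r=8 cylinder at (7.5, 13.5) gives a regular 24-gon of circumradius 8 (constant along its height); Merging all regions: the regions partially overlap (shared area 51.18 mm²), so overlapping operands fuse into one piece — 1 connected region; the cone at (-4, 0) is not intersected at this z (z outside [17.5, 22.5]); Taking the union: only that combined region is present, so the union is just that shape — 1 connected region. Overall, the cross-section is a single solid region. The nearest boundary edge runs (13.16, 19.16)→(14.43, 17.50); distance from the point to it = 4.07 mm. The point is not inside any of the regions above, so it lies outside the cross-section (4.07 mm from the nearest boundary).

outside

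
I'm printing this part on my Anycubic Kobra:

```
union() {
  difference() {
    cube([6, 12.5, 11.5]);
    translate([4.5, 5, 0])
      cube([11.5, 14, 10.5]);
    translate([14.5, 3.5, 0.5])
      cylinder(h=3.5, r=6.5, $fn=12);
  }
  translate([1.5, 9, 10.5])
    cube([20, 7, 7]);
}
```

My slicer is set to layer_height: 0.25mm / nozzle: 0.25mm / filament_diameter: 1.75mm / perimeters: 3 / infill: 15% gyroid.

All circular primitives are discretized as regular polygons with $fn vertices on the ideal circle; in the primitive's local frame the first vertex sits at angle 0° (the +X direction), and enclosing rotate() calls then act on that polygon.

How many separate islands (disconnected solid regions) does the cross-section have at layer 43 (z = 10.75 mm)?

1

At z = 10.75 mm: the cube is present — its section is the full 6×12.5 rectangle; the cube at (4.5, 5) is absent (z outside [0, 10.5]); the cylinder at (14.5, 3.5) does not reach this height (z outside [0.5, 4]); After the difference (first − rest): none of the subtracted shapes is present at this height, so the 6×12.5 cube is unchanged — 1 connected region; the 20×7 cube at (1.5, 9) contributes its full rectangle; Taking the union: the regions partially overlap (shared area 15.75 mm²), so overlapping operands fuse into one piece — 1 connected region. Overall, the cross-section is a single solid region. Island count = 1.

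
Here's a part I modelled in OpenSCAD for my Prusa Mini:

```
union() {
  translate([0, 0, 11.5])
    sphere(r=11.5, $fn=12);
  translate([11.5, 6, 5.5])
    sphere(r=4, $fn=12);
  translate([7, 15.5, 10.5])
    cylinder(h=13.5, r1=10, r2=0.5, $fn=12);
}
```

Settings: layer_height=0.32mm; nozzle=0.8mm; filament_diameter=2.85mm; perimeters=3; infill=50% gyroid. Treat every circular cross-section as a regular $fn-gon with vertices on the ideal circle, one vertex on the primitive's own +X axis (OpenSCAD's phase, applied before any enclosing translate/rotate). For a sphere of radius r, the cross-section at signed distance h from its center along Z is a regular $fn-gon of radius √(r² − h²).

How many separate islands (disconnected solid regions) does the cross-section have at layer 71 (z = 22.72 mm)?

At z = 22.72 mm: the sphere: section is a regular 12-gon, circumradius = √(r²−h²) = √(11.5²−11.22²) = 2.522; the sphere at (11.5, 6) is absent (|z−center|=17.220 > r=4); the cone at (7, 15.5) contributes a regular 12-gon of circumradius 1.401 (interpolated between r1=10 and r2=0.5 at t=0.905); Merging all regions: the 2 present regions are separate (no shared area or edge), so areas and boundary lengths simply add and each stays a separate island — 2 connected regions. Overall, the cross-section has 2 separate islands. Island count = 2.

2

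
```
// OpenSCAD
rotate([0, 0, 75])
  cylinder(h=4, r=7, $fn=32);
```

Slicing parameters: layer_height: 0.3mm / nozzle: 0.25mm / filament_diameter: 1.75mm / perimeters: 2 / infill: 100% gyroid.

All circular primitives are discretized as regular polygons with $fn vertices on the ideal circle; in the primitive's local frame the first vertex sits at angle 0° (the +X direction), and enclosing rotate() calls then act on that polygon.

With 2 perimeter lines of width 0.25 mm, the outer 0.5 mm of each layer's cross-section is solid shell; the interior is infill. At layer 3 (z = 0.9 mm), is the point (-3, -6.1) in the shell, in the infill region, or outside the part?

At z = 0.9 mm: the r=7 cylinder contributes a regular 32-gon of circumradius 7; (rotated 75° about Z; rotation is an isometry so areas/perimeters/island counts are preserved). Overall, the cross-section is a single solid region. Undo the 75° rotation: the query point maps to (-6.669, 1.319) in the un-rotated model frame. The nearest boundary edge runs (-6.87, 1.37)→(-7.00, 0.00); distance from the point to it = 0.20 mm. The point is inside the cross-section, 0.20 mm from the nearest boundary — within the 0.5 mm shell band (2 × 0.25).

shell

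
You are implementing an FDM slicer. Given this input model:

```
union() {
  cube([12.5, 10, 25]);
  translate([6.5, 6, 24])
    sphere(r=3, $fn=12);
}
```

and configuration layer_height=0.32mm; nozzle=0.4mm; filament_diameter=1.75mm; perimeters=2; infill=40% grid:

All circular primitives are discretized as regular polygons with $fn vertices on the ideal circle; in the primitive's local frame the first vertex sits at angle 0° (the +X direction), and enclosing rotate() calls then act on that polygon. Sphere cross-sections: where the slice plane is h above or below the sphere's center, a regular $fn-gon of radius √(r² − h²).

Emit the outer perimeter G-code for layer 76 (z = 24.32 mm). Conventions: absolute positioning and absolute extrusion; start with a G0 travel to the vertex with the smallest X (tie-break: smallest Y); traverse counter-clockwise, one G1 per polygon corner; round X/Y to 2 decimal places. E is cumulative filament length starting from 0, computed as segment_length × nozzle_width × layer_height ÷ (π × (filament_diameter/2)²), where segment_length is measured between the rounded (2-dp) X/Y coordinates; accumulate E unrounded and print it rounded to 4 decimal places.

G0 X0.00 Y0.00 Z24.32
G1 X12.50 Y0.00 E0.6652
G1 X12.50 Y10.00 E1.1974
G1 X0.00 Y10.00 E1.8626
G1 X0.00 Y0.00 E2.3947

At z = 24.32 mm: the cube is present — its section is the full 12.5×10 rectangle; the r=3 sphere at (6.5, 6) slices to a regular 12-gon of circumradius 2.983 (√(r²−h²) with h=0.32 from center); Combining (union): the r=3 sphere at (6.5, 6) lies entirely inside the 12.5×10 cube, so the union is just the 12.5×10 cube — 1 connected region. The outline is a single polygon with 4 vertices. Extrusion per mm of travel: 0.4 × 0.32 / (π × 0.875²) = 0.053216. Accumulating E over each segment gives final E = 2.3947.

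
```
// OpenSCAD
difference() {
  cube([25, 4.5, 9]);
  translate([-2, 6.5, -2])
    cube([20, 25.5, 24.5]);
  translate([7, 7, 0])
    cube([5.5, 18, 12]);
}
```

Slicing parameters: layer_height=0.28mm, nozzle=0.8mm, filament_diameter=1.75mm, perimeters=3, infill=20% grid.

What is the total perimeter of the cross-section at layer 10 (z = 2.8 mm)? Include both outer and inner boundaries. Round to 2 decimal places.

59.00 mm

At z = 2.8 mm: the 25×4.5 cube contributes its full rectangle (perimeter 59.00 mm); the 20×25.5 cube at (-2, 6.5) contributes its full rectangle (perimeter 91.00 mm); the 5.5×18 cube at (7, 7) contributes its full rectangle (perimeter 47.00 mm); Taking the first minus the rest: starting from the 25×4.5 cube, the 20×25.5 cube at (-2, 6.5) misses the remaining region (no effect); the 5.5×18 cube at (7, 7) misses the remaining region (no effect) — boundary = 59.00 mm. Overall, the cross-section is a single solid region. Total boundary length (outer) = 59.00 mm.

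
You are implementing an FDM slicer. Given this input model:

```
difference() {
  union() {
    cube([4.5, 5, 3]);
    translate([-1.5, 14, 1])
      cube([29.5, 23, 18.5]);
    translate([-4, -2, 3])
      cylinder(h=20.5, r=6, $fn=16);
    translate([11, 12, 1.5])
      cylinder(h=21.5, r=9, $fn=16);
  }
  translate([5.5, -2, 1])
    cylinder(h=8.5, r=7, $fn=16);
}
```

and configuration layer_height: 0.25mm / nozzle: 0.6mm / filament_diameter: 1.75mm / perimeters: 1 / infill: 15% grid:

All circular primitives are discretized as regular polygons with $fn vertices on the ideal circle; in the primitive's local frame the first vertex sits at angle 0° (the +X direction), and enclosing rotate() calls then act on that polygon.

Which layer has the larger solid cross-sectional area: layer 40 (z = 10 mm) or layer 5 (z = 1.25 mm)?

layer 40 (z = 10 mm)

Layer 40 (z = 10): the cube is not intersected at this z (z outside [0, 3]); the cube at (-1.5, 14) (footprint 29.5×23) is included at this height (area 678.50 mm²); the r=6 cylinder at (-4, -2) contributes a regular 16-gon of circumradius 6 (area = (16/2)·6.000²·sin(360°/16) = 110.21 mm²); the cylinder at (11, 12): section is a regular 16-gon, circumradius r=9 (area = (16/2)·9.000²·sin(360°/16) = 247.98 mm²); Merging all regions: the regions partially overlap — summed areas 1036.69 mm² minus the doubly-counted overlap 88.79 mm² gives 947.91 mm² — area = 947.91 mm²; the cylinder at (5.5, -2) is not intersected at this z (z outside [1, 9.5]); After the difference (first − rest): none of the subtracted shapes is present at this height, so the result so far is unchanged — area = 947.91 mm². So its area = 947.91 mm². Layer 5 (z = 1.25): the cube is present — its section is the full 4.5×5 rectangle (area 22.50 mm²); the cube at (-1.5, 14) (footprint 29.5×23) is included at this height (area 678.50 mm²); the cylinder at (-4, -2) is absent (z outside [3, 23.5]); the cylinder at (11, 12) does not reach this height (z outside [1.5, 23]); Combining (union): the 2 present regions are separate (no shared area or edge), so areas and boundary lengths simply add and each stays a separate island — area = 701.00 mm²; the cylinder at (5.5, -2): section is a regular 16-gon, circumradius r=7 (area = (16/2)·7.000²·sin(360°/16) = 150.01 mm²); After the difference (first − rest): starting from that combined region (701.00 mm²), the r=7 cylinder at (5.5, -2) partially overlaps it — only the 17.60 mm² overlap (of its 150.01 mm²) is removed, clipping the outline — area = 683.40 mm². So its area = 683.40 mm². Layer 40 is larger (947.91 vs 683.40 mm²).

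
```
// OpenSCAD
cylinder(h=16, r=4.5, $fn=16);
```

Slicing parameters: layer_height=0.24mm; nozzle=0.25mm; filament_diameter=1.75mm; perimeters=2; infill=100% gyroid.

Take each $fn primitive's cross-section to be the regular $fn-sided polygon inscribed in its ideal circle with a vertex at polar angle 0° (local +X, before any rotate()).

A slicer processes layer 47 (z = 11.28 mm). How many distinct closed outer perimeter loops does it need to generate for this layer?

1

At z = 11.28 mm: the r=4.5 cylinder contributes a regular 16-gon of circumradius 4.5. The result has 1 disconnected region.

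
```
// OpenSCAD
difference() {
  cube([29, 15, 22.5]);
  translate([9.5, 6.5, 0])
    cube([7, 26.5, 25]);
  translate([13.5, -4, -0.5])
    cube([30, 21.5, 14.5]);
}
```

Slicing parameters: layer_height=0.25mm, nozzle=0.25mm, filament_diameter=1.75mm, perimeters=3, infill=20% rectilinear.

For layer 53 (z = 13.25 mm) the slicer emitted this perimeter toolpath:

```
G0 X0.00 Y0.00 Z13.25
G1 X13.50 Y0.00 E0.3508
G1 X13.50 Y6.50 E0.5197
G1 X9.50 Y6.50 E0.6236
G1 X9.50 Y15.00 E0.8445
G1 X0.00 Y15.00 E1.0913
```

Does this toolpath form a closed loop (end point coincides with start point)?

Start point (G0): (0.00, 0.00). End point (last G1): the path does not return to the start — open.

no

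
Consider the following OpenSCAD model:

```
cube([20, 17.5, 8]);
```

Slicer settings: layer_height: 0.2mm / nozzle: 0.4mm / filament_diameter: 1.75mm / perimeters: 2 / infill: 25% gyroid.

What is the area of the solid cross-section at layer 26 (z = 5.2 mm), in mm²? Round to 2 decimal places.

At z = 5.2 mm: the cube (footprint 20×17.5) is included at this height (area 350.00 mm²). Overall, the cross-section is a single solid region. Net area = 350.00 mm².

350.00 mm²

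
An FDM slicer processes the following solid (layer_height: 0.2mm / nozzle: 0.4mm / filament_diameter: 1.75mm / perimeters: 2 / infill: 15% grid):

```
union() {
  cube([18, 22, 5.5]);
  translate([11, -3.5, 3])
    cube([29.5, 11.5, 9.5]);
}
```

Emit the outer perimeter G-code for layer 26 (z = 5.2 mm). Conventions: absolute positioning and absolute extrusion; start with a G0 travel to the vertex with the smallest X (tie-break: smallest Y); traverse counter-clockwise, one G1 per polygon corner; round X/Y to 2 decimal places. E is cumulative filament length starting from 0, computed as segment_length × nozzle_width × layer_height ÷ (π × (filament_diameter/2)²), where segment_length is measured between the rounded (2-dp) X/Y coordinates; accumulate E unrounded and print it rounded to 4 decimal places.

At z = 5.2 mm: the cube is present — its section is the full 18×22 rectangle; the cube at (11, -3.5) is present — its section is the full 29.5×11.5 rectangle; Taking the union: the regions partially overlap (shared area 56.00 mm²), so overlapping operands fuse into one piece — 1 connected region. The outline is a single polygon with 8 vertices. Extrusion per mm of travel: 0.4 × 0.2 / (π × 0.875²) = 0.033260. Accumulating E over each segment gives final E = 4.3903.

G0 X0.00 Y0.00 Z5.20
G1 X11.00 Y0.00 E0.3659
G1 X11.00 Y-3.50 E0.4823
G1 X40.50 Y-3.50 E1.4634
G1 X40.50 Y8.00 E1.8459
G1 X18.00 Y8.00 E2.5943
G1 X18.00 Y22.00 E3.0599
G1 X0.00 Y22.00 E3.6586
G1 X0.00 Y0.00 E4.3903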